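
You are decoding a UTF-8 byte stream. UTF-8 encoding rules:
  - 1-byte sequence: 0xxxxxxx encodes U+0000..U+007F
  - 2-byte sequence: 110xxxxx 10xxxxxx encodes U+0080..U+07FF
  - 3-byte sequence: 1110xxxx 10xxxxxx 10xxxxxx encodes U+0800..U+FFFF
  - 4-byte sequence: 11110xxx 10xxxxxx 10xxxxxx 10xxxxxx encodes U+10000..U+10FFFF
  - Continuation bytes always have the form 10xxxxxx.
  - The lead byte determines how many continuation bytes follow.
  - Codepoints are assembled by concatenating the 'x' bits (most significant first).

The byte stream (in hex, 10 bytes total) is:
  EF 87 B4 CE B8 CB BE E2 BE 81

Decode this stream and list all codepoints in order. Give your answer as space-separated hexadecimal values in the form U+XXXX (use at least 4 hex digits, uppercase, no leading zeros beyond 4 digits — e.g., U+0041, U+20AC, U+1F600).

Answer: U+F1F4 U+03B8 U+02FE U+2F81

Derivation:
Byte[0]=EF: 3-byte lead, need 2 cont bytes. acc=0xF
Byte[1]=87: continuation. acc=(acc<<6)|0x07=0x3C7
Byte[2]=B4: continuation. acc=(acc<<6)|0x34=0xF1F4
Completed: cp=U+F1F4 (starts at byte 0)
Byte[3]=CE: 2-byte lead, need 1 cont bytes. acc=0xE
Byte[4]=B8: continuation. acc=(acc<<6)|0x38=0x3B8
Completed: cp=U+03B8 (starts at byte 3)
Byte[5]=CB: 2-byte lead, need 1 cont bytes. acc=0xB
Byte[6]=BE: continuation. acc=(acc<<6)|0x3E=0x2FE
Completed: cp=U+02FE (starts at byte 5)
Byte[7]=E2: 3-byte lead, need 2 cont bytes. acc=0x2
Byte[8]=BE: continuation. acc=(acc<<6)|0x3E=0xBE
Byte[9]=81: continuation. acc=(acc<<6)|0x01=0x2F81
Completed: cp=U+2F81 (starts at byte 7)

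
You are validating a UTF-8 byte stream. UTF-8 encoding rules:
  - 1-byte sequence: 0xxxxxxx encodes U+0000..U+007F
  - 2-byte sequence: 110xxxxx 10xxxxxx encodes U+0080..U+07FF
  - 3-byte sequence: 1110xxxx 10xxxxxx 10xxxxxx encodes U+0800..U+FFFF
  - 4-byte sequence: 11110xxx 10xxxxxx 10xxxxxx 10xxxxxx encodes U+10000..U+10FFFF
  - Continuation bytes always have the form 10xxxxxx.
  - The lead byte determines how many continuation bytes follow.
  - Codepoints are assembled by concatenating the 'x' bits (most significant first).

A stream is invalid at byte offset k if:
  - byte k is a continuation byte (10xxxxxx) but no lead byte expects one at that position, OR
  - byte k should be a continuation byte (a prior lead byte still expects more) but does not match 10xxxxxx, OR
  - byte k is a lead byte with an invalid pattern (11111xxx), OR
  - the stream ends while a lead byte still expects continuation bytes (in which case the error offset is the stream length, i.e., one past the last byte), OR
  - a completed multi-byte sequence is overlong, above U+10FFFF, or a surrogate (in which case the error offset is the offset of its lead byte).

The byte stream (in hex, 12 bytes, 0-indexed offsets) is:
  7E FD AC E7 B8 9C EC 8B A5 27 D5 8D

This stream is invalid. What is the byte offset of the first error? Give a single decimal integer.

Byte[0]=7E: 1-byte ASCII. cp=U+007E
Byte[1]=FD: INVALID lead byte (not 0xxx/110x/1110/11110)

Answer: 1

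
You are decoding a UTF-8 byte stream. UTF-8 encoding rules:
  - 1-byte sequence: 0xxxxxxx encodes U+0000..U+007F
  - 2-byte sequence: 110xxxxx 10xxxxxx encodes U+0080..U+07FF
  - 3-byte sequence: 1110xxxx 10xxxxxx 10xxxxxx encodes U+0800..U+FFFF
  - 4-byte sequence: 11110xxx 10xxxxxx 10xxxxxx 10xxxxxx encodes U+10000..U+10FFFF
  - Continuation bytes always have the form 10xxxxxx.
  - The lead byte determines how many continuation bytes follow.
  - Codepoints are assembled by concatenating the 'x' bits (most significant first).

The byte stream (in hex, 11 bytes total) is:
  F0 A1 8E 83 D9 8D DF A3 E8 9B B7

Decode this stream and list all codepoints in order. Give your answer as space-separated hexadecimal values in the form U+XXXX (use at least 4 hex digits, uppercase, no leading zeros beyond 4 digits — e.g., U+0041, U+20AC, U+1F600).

Answer: U+21383 U+064D U+07E3 U+86F7

Derivation:
Byte[0]=F0: 4-byte lead, need 3 cont bytes. acc=0x0
Byte[1]=A1: continuation. acc=(acc<<6)|0x21=0x21
Byte[2]=8E: continuation. acc=(acc<<6)|0x0E=0x84E
Byte[3]=83: continuation. acc=(acc<<6)|0x03=0x21383
Completed: cp=U+21383 (starts at byte 0)
Byte[4]=D9: 2-byte lead, need 1 cont bytes. acc=0x19
Byte[5]=8D: continuation. acc=(acc<<6)|0x0D=0x64D
Completed: cp=U+064D (starts at byte 4)
Byte[6]=DF: 2-byte lead, need 1 cont bytes. acc=0x1F
Byte[7]=A3: continuation. acc=(acc<<6)|0x23=0x7E3
Completed: cp=U+07E3 (starts at byte 6)
Byte[8]=E8: 3-byte lead, need 2 cont bytes. acc=0x8
Byte[9]=9B: continuation. acc=(acc<<6)|0x1B=0x21B
Byte[10]=B7: continuation. acc=(acc<<6)|0x37=0x86F7
Completed: cp=U+86F7 (starts at byte 8)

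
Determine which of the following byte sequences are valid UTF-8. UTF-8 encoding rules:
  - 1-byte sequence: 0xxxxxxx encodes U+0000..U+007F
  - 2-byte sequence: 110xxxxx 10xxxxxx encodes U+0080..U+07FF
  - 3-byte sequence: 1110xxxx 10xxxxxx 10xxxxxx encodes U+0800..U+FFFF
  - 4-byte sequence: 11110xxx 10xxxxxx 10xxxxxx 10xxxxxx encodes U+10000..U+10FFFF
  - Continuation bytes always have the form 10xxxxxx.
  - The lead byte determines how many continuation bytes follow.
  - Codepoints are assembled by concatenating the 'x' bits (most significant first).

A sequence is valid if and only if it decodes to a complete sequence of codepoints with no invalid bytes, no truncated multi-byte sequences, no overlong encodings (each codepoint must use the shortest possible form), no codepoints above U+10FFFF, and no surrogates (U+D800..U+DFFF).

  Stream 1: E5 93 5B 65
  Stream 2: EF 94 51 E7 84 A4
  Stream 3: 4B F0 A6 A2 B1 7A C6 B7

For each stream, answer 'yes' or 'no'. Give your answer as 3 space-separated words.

Stream 1: error at byte offset 2. INVALID
Stream 2: error at byte offset 2. INVALID
Stream 3: decodes cleanly. VALID

Answer: no no yes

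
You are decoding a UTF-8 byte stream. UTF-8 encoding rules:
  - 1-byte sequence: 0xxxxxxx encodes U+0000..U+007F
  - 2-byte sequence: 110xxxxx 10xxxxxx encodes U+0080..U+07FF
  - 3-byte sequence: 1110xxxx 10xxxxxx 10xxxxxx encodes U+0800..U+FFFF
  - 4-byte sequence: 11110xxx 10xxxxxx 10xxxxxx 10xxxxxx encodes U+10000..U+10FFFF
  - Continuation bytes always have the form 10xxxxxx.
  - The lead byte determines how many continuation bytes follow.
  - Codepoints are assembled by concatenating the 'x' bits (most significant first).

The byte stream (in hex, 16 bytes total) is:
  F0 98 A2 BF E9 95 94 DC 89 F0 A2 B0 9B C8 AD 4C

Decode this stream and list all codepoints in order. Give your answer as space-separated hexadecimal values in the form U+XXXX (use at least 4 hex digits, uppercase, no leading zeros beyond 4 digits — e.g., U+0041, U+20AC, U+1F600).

Answer: U+188BF U+9554 U+0709 U+22C1B U+022D U+004C

Derivation:
Byte[0]=F0: 4-byte lead, need 3 cont bytes. acc=0x0
Byte[1]=98: continuation. acc=(acc<<6)|0x18=0x18
Byte[2]=A2: continuation. acc=(acc<<6)|0x22=0x622
Byte[3]=BF: continuation. acc=(acc<<6)|0x3F=0x188BF
Completed: cp=U+188BF (starts at byte 0)
Byte[4]=E9: 3-byte lead, need 2 cont bytes. acc=0x9
Byte[5]=95: continuation. acc=(acc<<6)|0x15=0x255
Byte[6]=94: continuation. acc=(acc<<6)|0x14=0x9554
Completed: cp=U+9554 (starts at byte 4)
Byte[7]=DC: 2-byte lead, need 1 cont bytes. acc=0x1C
Byte[8]=89: continuation. acc=(acc<<6)|0x09=0x709
Completed: cp=U+0709 (starts at byte 7)
Byte[9]=F0: 4-byte lead, need 3 cont bytes. acc=0x0
Byte[10]=A2: continuation. acc=(acc<<6)|0x22=0x22
Byte[11]=B0: continuation. acc=(acc<<6)|0x30=0x8B0
Byte[12]=9B: continuation. acc=(acc<<6)|0x1B=0x22C1B
Completed: cp=U+22C1B (starts at byte 9)
Byte[13]=C8: 2-byte lead, need 1 cont bytes. acc=0x8
Byte[14]=AD: continuation. acc=(acc<<6)|0x2D=0x22D
Completed: cp=U+022D (starts at byte 13)
Byte[15]=4C: 1-byte ASCII. cp=U+004C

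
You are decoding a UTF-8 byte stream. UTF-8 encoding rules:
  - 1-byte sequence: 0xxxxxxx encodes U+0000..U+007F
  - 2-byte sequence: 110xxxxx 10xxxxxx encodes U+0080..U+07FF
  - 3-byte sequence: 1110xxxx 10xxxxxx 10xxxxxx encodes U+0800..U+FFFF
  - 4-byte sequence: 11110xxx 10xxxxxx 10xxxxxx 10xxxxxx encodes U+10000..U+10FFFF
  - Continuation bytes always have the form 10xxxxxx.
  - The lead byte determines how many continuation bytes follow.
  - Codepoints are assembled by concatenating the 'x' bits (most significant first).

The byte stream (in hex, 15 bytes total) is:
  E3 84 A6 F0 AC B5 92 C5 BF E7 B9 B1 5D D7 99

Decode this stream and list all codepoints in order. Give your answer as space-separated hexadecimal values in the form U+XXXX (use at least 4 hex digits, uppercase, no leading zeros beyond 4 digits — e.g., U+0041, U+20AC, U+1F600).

Byte[0]=E3: 3-byte lead, need 2 cont bytes. acc=0x3
Byte[1]=84: continuation. acc=(acc<<6)|0x04=0xC4
Byte[2]=A6: continuation. acc=(acc<<6)|0x26=0x3126
Completed: cp=U+3126 (starts at byte 0)
Byte[3]=F0: 4-byte lead, need 3 cont bytes. acc=0x0
Byte[4]=AC: continuation. acc=(acc<<6)|0x2C=0x2C
Byte[5]=B5: continuation. acc=(acc<<6)|0x35=0xB35
Byte[6]=92: continuation. acc=(acc<<6)|0x12=0x2CD52
Completed: cp=U+2CD52 (starts at byte 3)
Byte[7]=C5: 2-byte lead, need 1 cont bytes. acc=0x5
Byte[8]=BF: continuation. acc=(acc<<6)|0x3F=0x17F
Completed: cp=U+017F (starts at byte 7)
Byte[9]=E7: 3-byte lead, need 2 cont bytes. acc=0x7
Byte[10]=B9: continuation. acc=(acc<<6)|0x39=0x1F9
Byte[11]=B1: continuation. acc=(acc<<6)|0x31=0x7E71
Completed: cp=U+7E71 (starts at byte 9)
Byte[12]=5D: 1-byte ASCII. cp=U+005D
Byte[13]=D7: 2-byte lead, need 1 cont bytes. acc=0x17
Byte[14]=99: continuation. acc=(acc<<6)|0x19=0x5D9
Completed: cp=U+05D9 (starts at byte 13)

Answer: U+3126 U+2CD52 U+017F U+7E71 U+005D U+05D9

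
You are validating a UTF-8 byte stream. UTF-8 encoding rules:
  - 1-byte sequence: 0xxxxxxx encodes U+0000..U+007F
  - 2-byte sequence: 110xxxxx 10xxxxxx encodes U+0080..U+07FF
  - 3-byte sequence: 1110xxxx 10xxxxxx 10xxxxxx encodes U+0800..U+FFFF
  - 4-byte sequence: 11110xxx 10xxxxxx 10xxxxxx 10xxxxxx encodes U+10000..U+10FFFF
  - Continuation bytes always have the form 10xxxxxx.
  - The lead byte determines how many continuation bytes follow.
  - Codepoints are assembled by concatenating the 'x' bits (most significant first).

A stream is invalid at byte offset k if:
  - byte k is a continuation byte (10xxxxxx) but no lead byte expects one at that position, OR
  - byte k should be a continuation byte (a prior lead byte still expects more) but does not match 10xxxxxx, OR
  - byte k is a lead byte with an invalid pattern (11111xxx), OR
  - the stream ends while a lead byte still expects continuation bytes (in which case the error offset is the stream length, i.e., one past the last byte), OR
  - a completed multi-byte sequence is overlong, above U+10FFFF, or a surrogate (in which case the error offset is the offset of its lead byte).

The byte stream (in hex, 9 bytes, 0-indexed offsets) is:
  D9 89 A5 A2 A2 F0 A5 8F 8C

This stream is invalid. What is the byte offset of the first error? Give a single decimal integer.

Byte[0]=D9: 2-byte lead, need 1 cont bytes. acc=0x19
Byte[1]=89: continuation. acc=(acc<<6)|0x09=0x649
Completed: cp=U+0649 (starts at byte 0)
Byte[2]=A5: INVALID lead byte (not 0xxx/110x/1110/11110)

Answer: 2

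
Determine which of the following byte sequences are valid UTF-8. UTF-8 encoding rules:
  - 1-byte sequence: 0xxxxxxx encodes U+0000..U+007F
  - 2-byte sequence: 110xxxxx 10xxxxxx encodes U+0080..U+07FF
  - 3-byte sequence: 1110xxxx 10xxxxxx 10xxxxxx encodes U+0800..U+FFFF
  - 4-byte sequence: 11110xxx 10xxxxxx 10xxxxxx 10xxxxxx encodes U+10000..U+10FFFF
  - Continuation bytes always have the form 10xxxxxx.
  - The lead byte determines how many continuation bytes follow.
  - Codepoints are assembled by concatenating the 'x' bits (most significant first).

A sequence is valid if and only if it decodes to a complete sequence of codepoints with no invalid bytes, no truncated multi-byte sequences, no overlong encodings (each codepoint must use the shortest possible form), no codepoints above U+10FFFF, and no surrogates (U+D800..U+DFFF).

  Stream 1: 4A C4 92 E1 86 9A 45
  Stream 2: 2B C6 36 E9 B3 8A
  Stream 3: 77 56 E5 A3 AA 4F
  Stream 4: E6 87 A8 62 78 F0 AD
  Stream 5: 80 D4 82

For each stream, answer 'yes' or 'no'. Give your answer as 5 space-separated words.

Stream 1: decodes cleanly. VALID
Stream 2: error at byte offset 2. INVALID
Stream 3: decodes cleanly. VALID
Stream 4: error at byte offset 7. INVALID
Stream 5: error at byte offset 0. INVALID

Answer: yes no yes no no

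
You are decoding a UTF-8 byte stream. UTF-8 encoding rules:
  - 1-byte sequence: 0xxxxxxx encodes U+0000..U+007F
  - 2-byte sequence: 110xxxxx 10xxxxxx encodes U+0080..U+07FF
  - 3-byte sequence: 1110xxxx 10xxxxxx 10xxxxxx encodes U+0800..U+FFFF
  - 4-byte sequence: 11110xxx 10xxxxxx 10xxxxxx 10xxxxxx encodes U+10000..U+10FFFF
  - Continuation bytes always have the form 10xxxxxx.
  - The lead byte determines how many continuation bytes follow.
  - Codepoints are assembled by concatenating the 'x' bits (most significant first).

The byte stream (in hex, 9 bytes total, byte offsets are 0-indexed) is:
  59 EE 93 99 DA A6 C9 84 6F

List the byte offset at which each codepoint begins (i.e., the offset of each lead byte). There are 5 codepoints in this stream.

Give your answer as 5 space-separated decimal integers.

Answer: 0 1 4 6 8

Derivation:
Byte[0]=59: 1-byte ASCII. cp=U+0059
Byte[1]=EE: 3-byte lead, need 2 cont bytes. acc=0xE
Byte[2]=93: continuation. acc=(acc<<6)|0x13=0x393
Byte[3]=99: continuation. acc=(acc<<6)|0x19=0xE4D9
Completed: cp=U+E4D9 (starts at byte 1)
Byte[4]=DA: 2-byte lead, need 1 cont bytes. acc=0x1A
Byte[5]=A6: continuation. acc=(acc<<6)|0x26=0x6A6
Completed: cp=U+06A6 (starts at byte 4)
Byte[6]=C9: 2-byte lead, need 1 cont bytes. acc=0x9
Byte[7]=84: continuation. acc=(acc<<6)|0x04=0x244
Completed: cp=U+0244 (starts at byte 6)
Byte[8]=6F: 1-byte ASCII. cp=U+006F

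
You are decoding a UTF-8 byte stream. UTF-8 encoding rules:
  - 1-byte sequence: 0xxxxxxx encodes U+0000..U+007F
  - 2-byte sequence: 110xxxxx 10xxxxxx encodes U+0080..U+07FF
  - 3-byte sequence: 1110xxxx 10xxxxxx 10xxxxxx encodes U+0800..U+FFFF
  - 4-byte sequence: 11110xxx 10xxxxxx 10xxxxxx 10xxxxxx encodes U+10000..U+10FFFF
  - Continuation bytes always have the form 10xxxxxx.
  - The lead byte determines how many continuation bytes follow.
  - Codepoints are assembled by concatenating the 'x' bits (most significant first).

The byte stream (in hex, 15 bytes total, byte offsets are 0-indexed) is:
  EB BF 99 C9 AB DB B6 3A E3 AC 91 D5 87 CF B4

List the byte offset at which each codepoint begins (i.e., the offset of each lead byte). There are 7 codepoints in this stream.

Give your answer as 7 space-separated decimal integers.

Answer: 0 3 5 7 8 11 13

Derivation:
Byte[0]=EB: 3-byte lead, need 2 cont bytes. acc=0xB
Byte[1]=BF: continuation. acc=(acc<<6)|0x3F=0x2FF
Byte[2]=99: continuation. acc=(acc<<6)|0x19=0xBFD9
Completed: cp=U+BFD9 (starts at byte 0)
Byte[3]=C9: 2-byte lead, need 1 cont bytes. acc=0x9
Byte[4]=AB: continuation. acc=(acc<<6)|0x2B=0x26B
Completed: cp=U+026B (starts at byte 3)
Byte[5]=DB: 2-byte lead, need 1 cont bytes. acc=0x1B
Byte[6]=B6: continuation. acc=(acc<<6)|0x36=0x6F6
Completed: cp=U+06F6 (starts at byte 5)
Byte[7]=3A: 1-byte ASCII. cp=U+003A
Byte[8]=E3: 3-byte lead, need 2 cont bytes. acc=0x3
Byte[9]=AC: continuation. acc=(acc<<6)|0x2C=0xEC
Byte[10]=91: continuation. acc=(acc<<6)|0x11=0x3B11
Completed: cp=U+3B11 (starts at byte 8)
Byte[11]=D5: 2-byte lead, need 1 cont bytes. acc=0x15
Byte[12]=87: continuation. acc=(acc<<6)|0x07=0x547
Completed: cp=U+0547 (starts at byte 11)
Byte[13]=CF: 2-byte lead, need 1 cont bytes. acc=0xF
Byte[14]=B4: continuation. acc=(acc<<6)|0x34=0x3F4
Completed: cp=U+03F4 (starts at byte 13)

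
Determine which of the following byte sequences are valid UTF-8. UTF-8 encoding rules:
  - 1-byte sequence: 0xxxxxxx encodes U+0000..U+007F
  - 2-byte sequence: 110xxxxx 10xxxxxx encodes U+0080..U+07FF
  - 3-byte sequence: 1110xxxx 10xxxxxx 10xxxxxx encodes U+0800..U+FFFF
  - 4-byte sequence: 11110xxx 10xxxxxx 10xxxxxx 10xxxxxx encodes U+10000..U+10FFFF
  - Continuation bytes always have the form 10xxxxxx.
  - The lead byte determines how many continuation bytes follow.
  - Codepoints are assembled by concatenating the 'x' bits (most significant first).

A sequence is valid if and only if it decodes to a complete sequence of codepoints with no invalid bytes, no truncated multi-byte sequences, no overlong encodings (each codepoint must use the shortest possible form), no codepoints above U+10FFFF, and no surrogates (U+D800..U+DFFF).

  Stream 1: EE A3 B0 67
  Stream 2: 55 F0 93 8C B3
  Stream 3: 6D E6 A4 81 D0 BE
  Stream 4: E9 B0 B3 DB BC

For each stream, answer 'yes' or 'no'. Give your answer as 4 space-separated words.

Answer: yes yes yes yes

Derivation:
Stream 1: decodes cleanly. VALID
Stream 2: decodes cleanly. VALID
Stream 3: decodes cleanly. VALID
Stream 4: decodes cleanly. VALID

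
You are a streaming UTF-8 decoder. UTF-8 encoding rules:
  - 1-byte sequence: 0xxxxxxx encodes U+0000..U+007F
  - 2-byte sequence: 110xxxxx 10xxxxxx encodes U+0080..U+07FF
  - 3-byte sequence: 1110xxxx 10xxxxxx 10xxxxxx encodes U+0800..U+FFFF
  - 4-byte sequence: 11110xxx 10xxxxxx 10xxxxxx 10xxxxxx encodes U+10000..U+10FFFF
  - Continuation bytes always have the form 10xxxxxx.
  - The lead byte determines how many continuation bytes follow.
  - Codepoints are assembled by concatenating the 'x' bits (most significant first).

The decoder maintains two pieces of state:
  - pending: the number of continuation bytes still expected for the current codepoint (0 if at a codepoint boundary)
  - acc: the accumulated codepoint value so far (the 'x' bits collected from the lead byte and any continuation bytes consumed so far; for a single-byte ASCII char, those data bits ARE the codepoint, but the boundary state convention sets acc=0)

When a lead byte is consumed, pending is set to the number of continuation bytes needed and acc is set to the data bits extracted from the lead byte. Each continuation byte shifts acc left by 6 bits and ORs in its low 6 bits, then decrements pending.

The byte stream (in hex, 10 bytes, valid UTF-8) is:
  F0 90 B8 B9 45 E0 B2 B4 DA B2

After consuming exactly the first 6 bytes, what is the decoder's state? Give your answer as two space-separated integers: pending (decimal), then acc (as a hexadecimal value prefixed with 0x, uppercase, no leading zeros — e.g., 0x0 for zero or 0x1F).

Answer: 2 0x0

Derivation:
Byte[0]=F0: 4-byte lead. pending=3, acc=0x0
Byte[1]=90: continuation. acc=(acc<<6)|0x10=0x10, pending=2
Byte[2]=B8: continuation. acc=(acc<<6)|0x38=0x438, pending=1
Byte[3]=B9: continuation. acc=(acc<<6)|0x39=0x10E39, pending=0
Byte[4]=45: 1-byte. pending=0, acc=0x0
Byte[5]=E0: 3-byte lead. pending=2, acc=0x0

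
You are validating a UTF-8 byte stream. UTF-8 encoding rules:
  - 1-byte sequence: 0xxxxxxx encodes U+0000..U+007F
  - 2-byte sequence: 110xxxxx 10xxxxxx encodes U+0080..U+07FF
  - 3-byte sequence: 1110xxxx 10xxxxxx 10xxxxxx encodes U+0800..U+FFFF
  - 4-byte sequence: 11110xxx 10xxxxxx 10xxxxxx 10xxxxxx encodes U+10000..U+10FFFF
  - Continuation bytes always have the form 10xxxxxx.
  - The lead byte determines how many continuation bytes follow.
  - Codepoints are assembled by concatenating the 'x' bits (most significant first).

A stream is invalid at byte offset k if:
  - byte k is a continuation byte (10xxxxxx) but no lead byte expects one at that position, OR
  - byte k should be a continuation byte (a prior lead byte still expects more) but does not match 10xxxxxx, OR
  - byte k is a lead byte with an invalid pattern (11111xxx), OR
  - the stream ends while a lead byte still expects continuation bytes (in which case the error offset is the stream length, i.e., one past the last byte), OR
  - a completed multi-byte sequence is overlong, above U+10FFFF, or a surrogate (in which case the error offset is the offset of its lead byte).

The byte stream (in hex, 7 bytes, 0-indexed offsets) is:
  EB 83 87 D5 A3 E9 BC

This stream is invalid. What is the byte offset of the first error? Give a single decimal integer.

Byte[0]=EB: 3-byte lead, need 2 cont bytes. acc=0xB
Byte[1]=83: continuation. acc=(acc<<6)|0x03=0x2C3
Byte[2]=87: continuation. acc=(acc<<6)|0x07=0xB0C7
Completed: cp=U+B0C7 (starts at byte 0)
Byte[3]=D5: 2-byte lead, need 1 cont bytes. acc=0x15
Byte[4]=A3: continuation. acc=(acc<<6)|0x23=0x563
Completed: cp=U+0563 (starts at byte 3)
Byte[5]=E9: 3-byte lead, need 2 cont bytes. acc=0x9
Byte[6]=BC: continuation. acc=(acc<<6)|0x3C=0x27C
Byte[7]: stream ended, expected continuation. INVALID

Answer: 7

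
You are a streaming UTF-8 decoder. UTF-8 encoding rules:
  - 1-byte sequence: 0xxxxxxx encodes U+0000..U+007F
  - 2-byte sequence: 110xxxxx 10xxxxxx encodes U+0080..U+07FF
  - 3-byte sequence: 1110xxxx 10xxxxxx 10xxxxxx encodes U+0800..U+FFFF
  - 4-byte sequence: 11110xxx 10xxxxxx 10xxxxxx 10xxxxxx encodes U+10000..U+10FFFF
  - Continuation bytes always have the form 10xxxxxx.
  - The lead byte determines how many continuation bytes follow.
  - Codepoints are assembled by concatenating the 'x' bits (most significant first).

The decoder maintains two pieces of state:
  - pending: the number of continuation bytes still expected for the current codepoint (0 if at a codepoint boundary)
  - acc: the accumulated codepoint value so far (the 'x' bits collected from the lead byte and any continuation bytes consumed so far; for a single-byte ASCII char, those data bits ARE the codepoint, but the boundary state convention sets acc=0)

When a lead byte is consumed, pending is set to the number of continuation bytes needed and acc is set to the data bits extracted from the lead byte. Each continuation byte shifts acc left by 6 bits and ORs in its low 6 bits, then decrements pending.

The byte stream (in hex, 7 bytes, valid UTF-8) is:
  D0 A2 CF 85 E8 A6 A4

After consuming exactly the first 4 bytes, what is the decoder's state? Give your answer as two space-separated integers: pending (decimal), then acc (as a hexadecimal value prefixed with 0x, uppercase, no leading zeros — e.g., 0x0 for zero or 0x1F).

Byte[0]=D0: 2-byte lead. pending=1, acc=0x10
Byte[1]=A2: continuation. acc=(acc<<6)|0x22=0x422, pending=0
Byte[2]=CF: 2-byte lead. pending=1, acc=0xF
Byte[3]=85: continuation. acc=(acc<<6)|0x05=0x3C5, pending=0

Answer: 0 0x3C5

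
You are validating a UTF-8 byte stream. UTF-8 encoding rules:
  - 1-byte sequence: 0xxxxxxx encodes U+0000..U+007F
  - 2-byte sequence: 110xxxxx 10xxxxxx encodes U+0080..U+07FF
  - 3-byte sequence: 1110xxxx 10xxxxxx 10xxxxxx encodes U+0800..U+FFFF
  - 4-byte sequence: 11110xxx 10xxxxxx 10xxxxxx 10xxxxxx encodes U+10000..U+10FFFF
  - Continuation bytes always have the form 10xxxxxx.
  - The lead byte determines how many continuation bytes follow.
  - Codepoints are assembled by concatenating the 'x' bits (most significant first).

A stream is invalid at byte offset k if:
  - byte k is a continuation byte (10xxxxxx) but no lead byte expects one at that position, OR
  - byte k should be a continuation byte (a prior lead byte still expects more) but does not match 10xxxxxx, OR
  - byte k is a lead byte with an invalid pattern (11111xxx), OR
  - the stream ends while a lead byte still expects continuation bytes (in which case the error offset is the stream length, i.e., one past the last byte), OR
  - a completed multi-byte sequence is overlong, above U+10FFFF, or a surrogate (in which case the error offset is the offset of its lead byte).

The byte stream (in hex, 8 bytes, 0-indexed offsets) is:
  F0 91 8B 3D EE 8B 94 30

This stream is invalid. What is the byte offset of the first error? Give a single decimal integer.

Answer: 3

Derivation:
Byte[0]=F0: 4-byte lead, need 3 cont bytes. acc=0x0
Byte[1]=91: continuation. acc=(acc<<6)|0x11=0x11
Byte[2]=8B: continuation. acc=(acc<<6)|0x0B=0x44B
Byte[3]=3D: expected 10xxxxxx continuation. INVALID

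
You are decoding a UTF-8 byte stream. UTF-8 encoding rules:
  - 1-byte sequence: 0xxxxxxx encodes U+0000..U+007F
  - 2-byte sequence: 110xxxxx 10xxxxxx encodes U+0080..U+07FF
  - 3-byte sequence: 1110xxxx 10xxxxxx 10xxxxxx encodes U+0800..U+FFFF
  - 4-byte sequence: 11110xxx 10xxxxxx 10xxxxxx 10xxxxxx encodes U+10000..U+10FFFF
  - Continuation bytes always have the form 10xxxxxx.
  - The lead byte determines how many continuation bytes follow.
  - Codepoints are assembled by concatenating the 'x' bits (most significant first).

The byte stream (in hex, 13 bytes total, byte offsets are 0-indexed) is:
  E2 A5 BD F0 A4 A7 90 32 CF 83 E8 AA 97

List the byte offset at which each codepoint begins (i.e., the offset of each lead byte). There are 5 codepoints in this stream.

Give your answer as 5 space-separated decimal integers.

Answer: 0 3 7 8 10

Derivation:
Byte[0]=E2: 3-byte lead, need 2 cont bytes. acc=0x2
Byte[1]=A5: continuation. acc=(acc<<6)|0x25=0xA5
Byte[2]=BD: continuation. acc=(acc<<6)|0x3D=0x297D
Completed: cp=U+297D (starts at byte 0)
Byte[3]=F0: 4-byte lead, need 3 cont bytes. acc=0x0
Byte[4]=A4: continuation. acc=(acc<<6)|0x24=0x24
Byte[5]=A7: continuation. acc=(acc<<6)|0x27=0x927
Byte[6]=90: continuation. acc=(acc<<6)|0x10=0x249D0
Completed: cp=U+249D0 (starts at byte 3)
Byte[7]=32: 1-byte ASCII. cp=U+0032
Byte[8]=CF: 2-byte lead, need 1 cont bytes. acc=0xF
Byte[9]=83: continuation. acc=(acc<<6)|0x03=0x3C3
Completed: cp=U+03C3 (starts at byte 8)
Byte[10]=E8: 3-byte lead, need 2 cont bytes. acc=0x8
Byte[11]=AA: continuation. acc=(acc<<6)|0x2A=0x22A
Byte[12]=97: continuation. acc=(acc<<6)|0x17=0x8A97
Completed: cp=U+8A97 (starts at byte 10)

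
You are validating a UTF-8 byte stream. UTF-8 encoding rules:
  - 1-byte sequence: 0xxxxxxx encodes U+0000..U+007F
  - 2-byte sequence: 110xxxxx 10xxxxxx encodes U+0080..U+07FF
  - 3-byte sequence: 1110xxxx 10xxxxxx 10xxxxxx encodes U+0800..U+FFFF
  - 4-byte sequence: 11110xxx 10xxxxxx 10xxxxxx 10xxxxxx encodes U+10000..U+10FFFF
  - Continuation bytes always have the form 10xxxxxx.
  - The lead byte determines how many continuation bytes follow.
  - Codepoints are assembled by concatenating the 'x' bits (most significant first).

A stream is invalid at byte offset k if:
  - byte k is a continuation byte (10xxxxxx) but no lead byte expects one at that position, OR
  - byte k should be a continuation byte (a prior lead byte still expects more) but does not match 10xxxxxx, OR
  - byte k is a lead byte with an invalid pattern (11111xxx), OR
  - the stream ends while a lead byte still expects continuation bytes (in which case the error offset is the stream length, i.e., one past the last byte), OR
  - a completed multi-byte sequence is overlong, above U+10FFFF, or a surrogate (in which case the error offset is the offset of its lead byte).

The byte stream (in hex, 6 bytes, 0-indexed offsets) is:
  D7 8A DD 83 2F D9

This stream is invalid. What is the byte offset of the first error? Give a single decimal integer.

Byte[0]=D7: 2-byte lead, need 1 cont bytes. acc=0x17
Byte[1]=8A: continuation. acc=(acc<<6)|0x0A=0x5CA
Completed: cp=U+05CA (starts at byte 0)
Byte[2]=DD: 2-byte lead, need 1 cont bytes. acc=0x1D
Byte[3]=83: continuation. acc=(acc<<6)|0x03=0x743
Completed: cp=U+0743 (starts at byte 2)
Byte[4]=2F: 1-byte ASCII. cp=U+002F
Byte[5]=D9: 2-byte lead, need 1 cont bytes. acc=0x19
Byte[6]: stream ended, expected continuation. INVALID

Answer: 6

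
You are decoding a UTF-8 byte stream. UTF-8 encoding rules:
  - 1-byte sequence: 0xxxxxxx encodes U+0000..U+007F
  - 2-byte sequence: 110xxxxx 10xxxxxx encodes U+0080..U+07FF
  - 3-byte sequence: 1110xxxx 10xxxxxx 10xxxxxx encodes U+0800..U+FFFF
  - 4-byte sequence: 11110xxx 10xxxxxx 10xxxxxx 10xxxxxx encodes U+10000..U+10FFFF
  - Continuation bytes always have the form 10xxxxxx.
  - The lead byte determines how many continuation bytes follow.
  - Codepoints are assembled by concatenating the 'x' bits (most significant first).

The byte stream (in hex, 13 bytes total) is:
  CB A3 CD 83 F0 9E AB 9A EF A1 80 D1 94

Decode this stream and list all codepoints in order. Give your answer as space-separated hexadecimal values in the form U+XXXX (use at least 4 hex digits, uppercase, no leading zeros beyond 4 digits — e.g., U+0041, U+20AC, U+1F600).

Byte[0]=CB: 2-byte lead, need 1 cont bytes. acc=0xB
Byte[1]=A3: continuation. acc=(acc<<6)|0x23=0x2E3
Completed: cp=U+02E3 (starts at byte 0)
Byte[2]=CD: 2-byte lead, need 1 cont bytes. acc=0xD
Byte[3]=83: continuation. acc=(acc<<6)|0x03=0x343
Completed: cp=U+0343 (starts at byte 2)
Byte[4]=F0: 4-byte lead, need 3 cont bytes. acc=0x0
Byte[5]=9E: continuation. acc=(acc<<6)|0x1E=0x1E
Byte[6]=AB: continuation. acc=(acc<<6)|0x2B=0x7AB
Byte[7]=9A: continuation. acc=(acc<<6)|0x1A=0x1EADA
Completed: cp=U+1EADA (starts at byte 4)
Byte[8]=EF: 3-byte lead, need 2 cont bytes. acc=0xF
Byte[9]=A1: continuation. acc=(acc<<6)|0x21=0x3E1
Byte[10]=80: continuation. acc=(acc<<6)|0x00=0xF840
Completed: cp=U+F840 (starts at byte 8)
Byte[11]=D1: 2-byte lead, need 1 cont bytes. acc=0x11
Byte[12]=94: continuation. acc=(acc<<6)|0x14=0x454
Completed: cp=U+0454 (starts at byte 11)

Answer: U+02E3 U+0343 U+1EADA U+F840 U+0454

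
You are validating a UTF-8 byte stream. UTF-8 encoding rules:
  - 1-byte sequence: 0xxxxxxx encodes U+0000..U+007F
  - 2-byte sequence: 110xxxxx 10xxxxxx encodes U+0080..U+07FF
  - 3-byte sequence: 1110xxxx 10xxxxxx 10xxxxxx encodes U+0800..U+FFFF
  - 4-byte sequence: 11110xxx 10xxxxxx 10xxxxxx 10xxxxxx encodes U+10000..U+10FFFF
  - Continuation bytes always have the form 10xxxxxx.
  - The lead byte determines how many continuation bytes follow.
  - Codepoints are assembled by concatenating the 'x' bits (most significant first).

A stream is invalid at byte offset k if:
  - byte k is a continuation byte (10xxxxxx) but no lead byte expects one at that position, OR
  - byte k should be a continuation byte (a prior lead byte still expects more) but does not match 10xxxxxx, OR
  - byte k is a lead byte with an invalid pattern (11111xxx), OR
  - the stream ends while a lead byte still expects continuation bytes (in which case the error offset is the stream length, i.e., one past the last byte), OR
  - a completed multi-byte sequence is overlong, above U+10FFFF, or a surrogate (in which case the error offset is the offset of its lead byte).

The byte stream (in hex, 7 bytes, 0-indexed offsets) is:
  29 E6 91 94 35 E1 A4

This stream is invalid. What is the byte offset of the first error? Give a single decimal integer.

Answer: 7

Derivation:
Byte[0]=29: 1-byte ASCII. cp=U+0029
Byte[1]=E6: 3-byte lead, need 2 cont bytes. acc=0x6
Byte[2]=91: continuation. acc=(acc<<6)|0x11=0x191
Byte[3]=94: continuation. acc=(acc<<6)|0x14=0x6454
Completed: cp=U+6454 (starts at byte 1)
Byte[4]=35: 1-byte ASCII. cp=U+0035
Byte[5]=E1: 3-byte lead, need 2 cont bytes. acc=0x1
Byte[6]=A4: continuation. acc=(acc<<6)|0x24=0x64
Byte[7]: stream ended, expected continuation. INVALID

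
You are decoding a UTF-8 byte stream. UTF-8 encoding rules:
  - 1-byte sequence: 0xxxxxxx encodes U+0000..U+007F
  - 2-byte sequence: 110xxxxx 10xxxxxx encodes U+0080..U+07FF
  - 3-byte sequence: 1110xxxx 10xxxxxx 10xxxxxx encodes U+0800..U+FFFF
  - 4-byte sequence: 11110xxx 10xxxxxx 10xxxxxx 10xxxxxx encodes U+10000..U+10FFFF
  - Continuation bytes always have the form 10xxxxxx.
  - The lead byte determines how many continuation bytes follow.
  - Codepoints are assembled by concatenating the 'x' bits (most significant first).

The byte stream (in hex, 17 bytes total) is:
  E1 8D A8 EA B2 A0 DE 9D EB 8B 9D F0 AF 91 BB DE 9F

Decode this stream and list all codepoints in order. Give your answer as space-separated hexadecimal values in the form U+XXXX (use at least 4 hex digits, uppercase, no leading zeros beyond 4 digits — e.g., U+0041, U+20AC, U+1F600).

Answer: U+1368 U+ACA0 U+079D U+B2DD U+2F47B U+079F

Derivation:
Byte[0]=E1: 3-byte lead, need 2 cont bytes. acc=0x1
Byte[1]=8D: continuation. acc=(acc<<6)|0x0D=0x4D
Byte[2]=A8: continuation. acc=(acc<<6)|0x28=0x1368
Completed: cp=U+1368 (starts at byte 0)
Byte[3]=EA: 3-byte lead, need 2 cont bytes. acc=0xA
Byte[4]=B2: continuation. acc=(acc<<6)|0x32=0x2B2
Byte[5]=A0: continuation. acc=(acc<<6)|0x20=0xACA0
Completed: cp=U+ACA0 (starts at byte 3)
Byte[6]=DE: 2-byte lead, need 1 cont bytes. acc=0x1E
Byte[7]=9D: continuation. acc=(acc<<6)|0x1D=0x79D
Completed: cp=U+079D (starts at byte 6)
Byte[8]=EB: 3-byte lead, need 2 cont bytes. acc=0xB
Byte[9]=8B: continuation. acc=(acc<<6)|0x0B=0x2CB
Byte[10]=9D: continuation. acc=(acc<<6)|0x1D=0xB2DD
Completed: cp=U+B2DD (starts at byte 8)
Byte[11]=F0: 4-byte lead, need 3 cont bytes. acc=0x0
Byte[12]=AF: continuation. acc=(acc<<6)|0x2F=0x2F
Byte[13]=91: continuation. acc=(acc<<6)|0x11=0xBD1
Byte[14]=BB: continuation. acc=(acc<<6)|0x3B=0x2F47B
Completed: cp=U+2F47B (starts at byte 11)
Byte[15]=DE: 2-byte lead, need 1 cont bytes. acc=0x1E
Byte[16]=9F: continuation. acc=(acc<<6)|0x1F=0x79F
Completed: cp=U+079F (starts at byte 15)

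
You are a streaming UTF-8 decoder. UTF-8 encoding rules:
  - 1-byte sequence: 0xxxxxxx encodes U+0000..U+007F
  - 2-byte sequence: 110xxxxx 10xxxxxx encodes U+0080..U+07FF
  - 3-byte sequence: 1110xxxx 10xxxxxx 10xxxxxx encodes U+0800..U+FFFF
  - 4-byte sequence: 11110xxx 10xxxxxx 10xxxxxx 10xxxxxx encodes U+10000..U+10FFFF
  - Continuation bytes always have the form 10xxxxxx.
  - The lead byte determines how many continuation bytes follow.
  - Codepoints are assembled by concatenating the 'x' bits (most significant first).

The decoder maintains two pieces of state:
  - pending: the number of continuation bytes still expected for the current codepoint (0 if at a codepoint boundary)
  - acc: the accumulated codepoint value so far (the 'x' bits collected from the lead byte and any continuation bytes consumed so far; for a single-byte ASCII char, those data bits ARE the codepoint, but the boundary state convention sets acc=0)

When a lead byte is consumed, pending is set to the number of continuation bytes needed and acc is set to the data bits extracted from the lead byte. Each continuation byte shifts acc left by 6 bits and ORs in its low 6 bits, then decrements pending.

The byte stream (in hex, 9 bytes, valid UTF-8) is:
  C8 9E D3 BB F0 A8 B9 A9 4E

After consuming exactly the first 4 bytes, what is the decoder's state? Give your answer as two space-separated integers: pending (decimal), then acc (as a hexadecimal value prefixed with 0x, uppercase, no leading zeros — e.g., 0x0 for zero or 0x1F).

Byte[0]=C8: 2-byte lead. pending=1, acc=0x8
Byte[1]=9E: continuation. acc=(acc<<6)|0x1E=0x21E, pending=0
Byte[2]=D3: 2-byte lead. pending=1, acc=0x13
Byte[3]=BB: continuation. acc=(acc<<6)|0x3B=0x4FB, pending=0

Answer: 0 0x4FB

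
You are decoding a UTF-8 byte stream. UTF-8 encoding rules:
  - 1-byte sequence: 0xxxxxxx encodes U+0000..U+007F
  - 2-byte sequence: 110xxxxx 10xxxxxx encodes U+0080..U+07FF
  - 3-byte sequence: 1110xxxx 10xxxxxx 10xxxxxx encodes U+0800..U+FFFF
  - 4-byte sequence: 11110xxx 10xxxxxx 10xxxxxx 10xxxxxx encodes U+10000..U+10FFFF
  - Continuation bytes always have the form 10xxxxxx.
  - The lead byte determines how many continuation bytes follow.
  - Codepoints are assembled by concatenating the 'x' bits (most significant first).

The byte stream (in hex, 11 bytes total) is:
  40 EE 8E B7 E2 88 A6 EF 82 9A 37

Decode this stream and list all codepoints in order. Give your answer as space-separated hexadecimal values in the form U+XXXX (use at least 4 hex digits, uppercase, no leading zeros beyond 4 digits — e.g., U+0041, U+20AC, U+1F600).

Byte[0]=40: 1-byte ASCII. cp=U+0040
Byte[1]=EE: 3-byte lead, need 2 cont bytes. acc=0xE
Byte[2]=8E: continuation. acc=(acc<<6)|0x0E=0x38E
Byte[3]=B7: continuation. acc=(acc<<6)|0x37=0xE3B7
Completed: cp=U+E3B7 (starts at byte 1)
Byte[4]=E2: 3-byte lead, need 2 cont bytes. acc=0x2
Byte[5]=88: continuation. acc=(acc<<6)|0x08=0x88
Byte[6]=A6: continuation. acc=(acc<<6)|0x26=0x2226
Completed: cp=U+2226 (starts at byte 4)
Byte[7]=EF: 3-byte lead, need 2 cont bytes. acc=0xF
Byte[8]=82: continuation. acc=(acc<<6)|0x02=0x3C2
Byte[9]=9A: continuation. acc=(acc<<6)|0x1A=0xF09A
Completed: cp=U+F09A (starts at byte 7)
Byte[10]=37: 1-byte ASCII. cp=U+0037

Answer: U+0040 U+E3B7 U+2226 U+F09A U+0037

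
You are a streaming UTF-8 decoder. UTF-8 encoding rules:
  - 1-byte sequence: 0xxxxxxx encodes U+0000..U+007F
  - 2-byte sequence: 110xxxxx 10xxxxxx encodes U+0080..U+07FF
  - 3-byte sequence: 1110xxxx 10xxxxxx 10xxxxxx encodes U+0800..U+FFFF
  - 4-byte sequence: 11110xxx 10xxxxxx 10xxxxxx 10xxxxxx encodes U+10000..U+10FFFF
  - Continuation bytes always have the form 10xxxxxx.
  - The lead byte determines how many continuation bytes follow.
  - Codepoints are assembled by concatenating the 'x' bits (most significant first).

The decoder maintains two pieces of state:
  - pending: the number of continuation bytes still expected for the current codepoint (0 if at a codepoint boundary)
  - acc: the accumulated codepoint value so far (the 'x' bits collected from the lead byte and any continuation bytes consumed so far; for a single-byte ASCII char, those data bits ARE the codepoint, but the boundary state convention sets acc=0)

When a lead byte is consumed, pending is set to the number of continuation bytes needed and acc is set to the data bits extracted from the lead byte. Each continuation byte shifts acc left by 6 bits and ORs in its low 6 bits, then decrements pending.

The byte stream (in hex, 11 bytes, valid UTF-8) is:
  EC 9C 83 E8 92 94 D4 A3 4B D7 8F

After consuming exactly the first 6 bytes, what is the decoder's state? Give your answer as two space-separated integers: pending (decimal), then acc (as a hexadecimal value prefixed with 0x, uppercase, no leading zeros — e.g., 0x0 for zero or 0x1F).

Answer: 0 0x8494

Derivation:
Byte[0]=EC: 3-byte lead. pending=2, acc=0xC
Byte[1]=9C: continuation. acc=(acc<<6)|0x1C=0x31C, pending=1
Byte[2]=83: continuation. acc=(acc<<6)|0x03=0xC703, pending=0
Byte[3]=E8: 3-byte lead. pending=2, acc=0x8
Byte[4]=92: continuation. acc=(acc<<6)|0x12=0x212, pending=1
Byte[5]=94: continuation. acc=(acc<<6)|0x14=0x8494, pending=0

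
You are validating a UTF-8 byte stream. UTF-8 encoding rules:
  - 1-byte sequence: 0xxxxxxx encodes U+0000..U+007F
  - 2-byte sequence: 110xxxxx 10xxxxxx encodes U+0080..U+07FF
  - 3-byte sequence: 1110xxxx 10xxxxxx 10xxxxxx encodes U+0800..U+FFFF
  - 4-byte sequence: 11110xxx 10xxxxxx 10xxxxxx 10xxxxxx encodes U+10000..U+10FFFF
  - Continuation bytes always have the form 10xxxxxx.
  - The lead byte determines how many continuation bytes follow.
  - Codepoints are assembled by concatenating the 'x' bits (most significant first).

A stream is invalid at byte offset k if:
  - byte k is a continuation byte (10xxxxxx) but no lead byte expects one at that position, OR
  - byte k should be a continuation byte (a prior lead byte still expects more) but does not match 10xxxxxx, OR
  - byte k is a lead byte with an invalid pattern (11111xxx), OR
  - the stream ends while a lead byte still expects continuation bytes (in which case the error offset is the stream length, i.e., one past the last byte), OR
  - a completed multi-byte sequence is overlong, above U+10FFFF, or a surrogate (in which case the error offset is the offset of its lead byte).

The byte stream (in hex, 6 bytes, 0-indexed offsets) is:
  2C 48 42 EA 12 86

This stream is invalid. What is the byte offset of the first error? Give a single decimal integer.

Byte[0]=2C: 1-byte ASCII. cp=U+002C
Byte[1]=48: 1-byte ASCII. cp=U+0048
Byte[2]=42: 1-byte ASCII. cp=U+0042
Byte[3]=EA: 3-byte lead, need 2 cont bytes. acc=0xA
Byte[4]=12: expected 10xxxxxx continuation. INVALID

Answer: 4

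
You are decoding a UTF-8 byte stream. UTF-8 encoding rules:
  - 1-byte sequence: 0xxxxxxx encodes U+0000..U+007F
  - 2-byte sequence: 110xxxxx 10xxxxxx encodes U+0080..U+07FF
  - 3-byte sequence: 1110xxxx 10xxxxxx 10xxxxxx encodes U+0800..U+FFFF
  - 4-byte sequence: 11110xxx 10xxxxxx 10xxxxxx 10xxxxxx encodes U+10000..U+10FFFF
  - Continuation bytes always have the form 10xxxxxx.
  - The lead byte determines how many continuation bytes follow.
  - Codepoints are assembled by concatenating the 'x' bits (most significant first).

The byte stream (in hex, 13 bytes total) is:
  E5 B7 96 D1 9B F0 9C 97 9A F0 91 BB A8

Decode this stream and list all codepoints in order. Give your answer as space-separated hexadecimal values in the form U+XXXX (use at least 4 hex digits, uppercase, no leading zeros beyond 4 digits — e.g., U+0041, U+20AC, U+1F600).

Answer: U+5DD6 U+045B U+1C5DA U+11EE8

Derivation:
Byte[0]=E5: 3-byte lead, need 2 cont bytes. acc=0x5
Byte[1]=B7: continuation. acc=(acc<<6)|0x37=0x177
Byte[2]=96: continuation. acc=(acc<<6)|0x16=0x5DD6
Completed: cp=U+5DD6 (starts at byte 0)
Byte[3]=D1: 2-byte lead, need 1 cont bytes. acc=0x11
Byte[4]=9B: continuation. acc=(acc<<6)|0x1B=0x45B
Completed: cp=U+045B (starts at byte 3)
Byte[5]=F0: 4-byte lead, need 3 cont bytes. acc=0x0
Byte[6]=9C: continuation. acc=(acc<<6)|0x1C=0x1C
Byte[7]=97: continuation. acc=(acc<<6)|0x17=0x717
Byte[8]=9A: continuation. acc=(acc<<6)|0x1A=0x1C5DA
Completed: cp=U+1C5DA (starts at byte 5)
Byte[9]=F0: 4-byte lead, need 3 cont bytes. acc=0x0
Byte[10]=91: continuation. acc=(acc<<6)|0x11=0x11
Byte[11]=BB: continuation. acc=(acc<<6)|0x3B=0x47B
Byte[12]=A8: continuation. acc=(acc<<6)|0x28=0x11EE8
Completed: cp=U+11EE8 (starts at byte 9)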